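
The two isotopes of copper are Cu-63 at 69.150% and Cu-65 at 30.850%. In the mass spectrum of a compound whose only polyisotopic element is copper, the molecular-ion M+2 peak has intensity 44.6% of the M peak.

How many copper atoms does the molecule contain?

1

The M+2/M ratio from n Cu atoms is n · q/p = n · 0.30850/0.69150.
n = 0.446 × 0.69150/0.30850 = 1.00 ≈ 1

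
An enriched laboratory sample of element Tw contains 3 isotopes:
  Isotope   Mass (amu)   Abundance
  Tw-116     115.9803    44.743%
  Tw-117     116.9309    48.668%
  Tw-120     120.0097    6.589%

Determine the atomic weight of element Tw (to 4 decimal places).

116.7084 amu

Weight each isotope mass by its fractional abundance: 0.44743 × 115.9803 + 0.48668 × 116.9309 + 0.06589 × 120.0097
= 51.89307 + 56.90793 + 7.90744 = 116.70844 amu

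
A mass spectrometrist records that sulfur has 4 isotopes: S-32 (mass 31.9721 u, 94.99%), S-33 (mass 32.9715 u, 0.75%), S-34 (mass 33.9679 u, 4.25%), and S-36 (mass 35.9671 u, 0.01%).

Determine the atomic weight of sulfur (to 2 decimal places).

32.06 u

Average mass = Σ (abundance × isotope mass) = 0.9499 × 31.9721 + 0.0075 × 32.9715 + 0.0425 × 33.9679 + 0.0001 × 35.9671
= 30.37030 + 0.24729 + 1.44364 + 0.00360 = 32.06483 u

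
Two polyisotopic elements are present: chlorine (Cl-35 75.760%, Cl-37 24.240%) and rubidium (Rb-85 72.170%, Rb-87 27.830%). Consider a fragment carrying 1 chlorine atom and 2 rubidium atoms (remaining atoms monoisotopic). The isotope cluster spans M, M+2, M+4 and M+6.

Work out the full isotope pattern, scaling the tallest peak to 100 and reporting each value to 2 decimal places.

Chlorine pattern (n=1): 0.7576 : 0.2424
Rubidium pattern (n=2): 0.52085089 : 0.40169822 : 0.07745089
Convolve the two distributions (both contribute in 2-u steps):
  M: 0.7576×0.52085089 = 0.394597
  M+2: 0.7576×0.40169822 + 0.2424×0.52085089 = 0.430581
  M+4: 0.7576×0.07745089 + 0.2424×0.40169822 = 0.156048
  M+6: 0.2424×0.07745089 = 0.018774
Scale to base peak (0.430581) = 100: 91.64 : 100.00 : 36.24 : 4.36

91.64 : 100.00 : 36.24 : 4.36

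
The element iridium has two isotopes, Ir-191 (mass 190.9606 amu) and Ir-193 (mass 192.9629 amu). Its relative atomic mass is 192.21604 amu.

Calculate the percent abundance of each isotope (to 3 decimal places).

Ir-191: 37.300%, Ir-193: 62.700%

With x = fraction of Ir-191 (so Ir-193 is 1 − x):
190.9606·x + 192.9629·(1 − x) = 192.21604
(190.9606 − 192.9629)·x = 192.21604 − 192.9629
x = -0.74686 / -2.0023 = 0.37300 → 37.300% Ir-191, 62.700% Ir-193.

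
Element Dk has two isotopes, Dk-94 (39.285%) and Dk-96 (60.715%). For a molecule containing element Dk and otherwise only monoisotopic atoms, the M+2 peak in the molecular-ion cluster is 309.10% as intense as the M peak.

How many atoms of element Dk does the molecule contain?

For n independent Dk atoms, I(M+2)/I(M) = n · (abundance Dk-96) / (abundance Dk-94) = n · 0.60715/0.39285.
n = 3.0910 × 0.39285/0.60715 = 2.00 ≈ 2

2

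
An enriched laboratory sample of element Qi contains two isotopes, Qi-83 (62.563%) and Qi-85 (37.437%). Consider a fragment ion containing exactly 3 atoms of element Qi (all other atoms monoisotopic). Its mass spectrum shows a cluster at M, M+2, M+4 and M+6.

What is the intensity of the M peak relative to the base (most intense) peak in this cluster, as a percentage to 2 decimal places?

(0.62563 + 0.37437)^3 gives M 0.2449, M+2 0.4396, M+4 0.2631, M+6 0.0525; the largest is M+2.
P(M+2) = C(3,1) × 0.62563^2 × 0.37437^1 = 3 × 0.3914129 × 0.37437 = 0.439600 (base)
P(M) = C(3,0) × 0.62563^3 × 0.37437^0 = 1 × 0.24487965 × 1.0000 = 0.244880
Relative intensity = 0.244880 / 0.439600 × 100 = 55.71

55.71%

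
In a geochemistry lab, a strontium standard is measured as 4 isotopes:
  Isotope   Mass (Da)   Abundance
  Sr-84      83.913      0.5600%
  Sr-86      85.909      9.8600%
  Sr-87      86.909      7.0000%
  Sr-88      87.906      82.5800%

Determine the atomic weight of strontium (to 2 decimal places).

87.62 Da

Ar = Σ fᵢ·mᵢ = 0.005600 × 83.913 + 0.098600 × 85.909 + 0.070000 × 86.909 + 0.825800 × 87.906
= 0.4699 + 8.4706 + 6.0836 + 72.5928 = 87.6169 Da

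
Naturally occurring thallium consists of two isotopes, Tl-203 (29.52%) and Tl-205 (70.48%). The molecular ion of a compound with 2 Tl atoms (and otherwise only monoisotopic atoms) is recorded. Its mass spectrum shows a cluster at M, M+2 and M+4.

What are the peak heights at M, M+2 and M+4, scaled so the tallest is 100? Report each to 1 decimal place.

The 2 Tl atoms are independent, so intensities follow the terms of (0.2952 + 0.7048)^2.
P(M) = 0.2952^2 = 0.087143
P(M+2) = 2 × 0.2952^1 × 0.7048^1 = 0.416114
P(M+4) = 0.7048^2 = 0.496743
The M+4 peak is largest (0.496743); scaling to 100 gives 17.5 : 83.8 : 100.0.

17.5 : 83.8 : 100.0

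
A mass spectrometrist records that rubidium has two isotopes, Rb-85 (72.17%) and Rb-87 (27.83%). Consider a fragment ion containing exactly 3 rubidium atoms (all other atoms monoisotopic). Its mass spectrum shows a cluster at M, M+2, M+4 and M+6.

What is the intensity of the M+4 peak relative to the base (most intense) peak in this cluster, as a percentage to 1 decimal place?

38.6%

Binomial terms of (0.7217 + 0.2783)^3: M 0.3759, M+2 0.4349, M+4 0.1677, M+6 0.0216 → M+2 is the base peak.
P(M+2) = C(3,1) × 0.7217^2 × 0.2783^1 = 3 × 0.52085089 × 0.2783 = 0.434858 (base)
P(M+4) = C(3,2) × 0.7217^1 × 0.2783^2 = 3 × 0.7217 × 0.07745089 = 0.167689
Relative intensity = 0.167689 / 0.434858 × 100 = 38.6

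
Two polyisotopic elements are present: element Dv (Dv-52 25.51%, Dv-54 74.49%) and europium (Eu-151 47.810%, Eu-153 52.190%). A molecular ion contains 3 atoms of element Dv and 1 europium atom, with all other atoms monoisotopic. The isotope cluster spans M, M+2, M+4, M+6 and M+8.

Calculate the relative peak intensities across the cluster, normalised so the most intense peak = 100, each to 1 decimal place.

1.9 : 18.7 : 66.5 : 100.0 : 51.5

Element Dv pattern (n=3): 0.01660089 : 0.14542536 : 0.42464661 : 0.41332714
Europium pattern (n=1): 0.4781 : 0.5219
Convolve the two distributions (both contribute in 2-u steps):
  M: 0.01660089×0.4781 = 0.007937
  M+2: 0.01660089×0.5219 + 0.14542536×0.4781 = 0.078192
  M+4: 0.14542536×0.5219 + 0.42464661×0.4781 = 0.278921
  M+6: 0.42464661×0.5219 + 0.41332714×0.4781 = 0.419235
  M+8: 0.41332714×0.5219 = 0.215715
Scale to base peak (0.419235) = 100: 1.9 : 18.7 : 66.5 : 100.0 : 51.5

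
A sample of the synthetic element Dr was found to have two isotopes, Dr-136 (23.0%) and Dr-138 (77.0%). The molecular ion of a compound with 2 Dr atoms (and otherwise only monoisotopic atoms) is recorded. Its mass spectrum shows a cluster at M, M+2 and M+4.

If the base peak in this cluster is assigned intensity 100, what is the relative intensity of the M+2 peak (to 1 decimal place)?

(0.230 + 0.770)^2 gives M 0.0529, M+2 0.3542, M+4 0.5929; the largest is M+4.
P(M+4) = C(2,2) × 0.230^0 × 0.770^2 = 1 × 1.0000 × 0.5929 = 0.592900 (base)
P(M+2) = C(2,1) × 0.230^1 × 0.770^1 = 2 × 0.2300 × 0.7700 = 0.354200
Relative intensity = 0.354200 / 0.592900 × 100 = 59.7

59.7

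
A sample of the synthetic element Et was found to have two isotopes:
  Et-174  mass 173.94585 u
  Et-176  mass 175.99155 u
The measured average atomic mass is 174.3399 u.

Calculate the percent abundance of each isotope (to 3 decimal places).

Writing the weighted mean with unknown fraction x of Et-174:
173.94585·x + 175.99155·(1 − x) = 174.3399
(173.94585 − 175.99155)·x = 174.3399 − 175.99155
x = -1.65165 / -2.04570 = 0.80738 → 80.738% Et-174, 19.262% Et-176.

Et-174: 80.738%, Et-176: 19.262%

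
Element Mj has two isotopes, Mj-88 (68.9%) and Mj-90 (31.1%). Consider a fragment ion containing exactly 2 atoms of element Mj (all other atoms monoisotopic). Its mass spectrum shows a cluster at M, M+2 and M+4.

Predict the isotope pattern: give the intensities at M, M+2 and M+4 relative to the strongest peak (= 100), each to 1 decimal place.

100.0 : 90.3 : 20.4

The 2 Mj atoms are independent, so intensities follow the terms of (0.689 + 0.311)^2.
P(M) = 0.689^2 = 0.474721
P(M+2) = 2 × 0.689^1 × 0.311^1 = 0.428558
P(M+4) = 0.311^2 = 0.096721
The M peak is largest (0.474721); scaling to 100 gives 100.0 : 90.3 : 20.4.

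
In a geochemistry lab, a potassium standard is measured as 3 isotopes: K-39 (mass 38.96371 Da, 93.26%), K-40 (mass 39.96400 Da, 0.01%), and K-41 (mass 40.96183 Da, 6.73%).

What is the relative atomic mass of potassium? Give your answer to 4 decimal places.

39.0983 Da

Ar = Σ fᵢ·mᵢ = 0.9326 × 38.96371 + 0.0001 × 39.96400 + 0.0673 × 40.96183
= 36.337556 + 0.003996 + 2.756731 = 39.098283 Da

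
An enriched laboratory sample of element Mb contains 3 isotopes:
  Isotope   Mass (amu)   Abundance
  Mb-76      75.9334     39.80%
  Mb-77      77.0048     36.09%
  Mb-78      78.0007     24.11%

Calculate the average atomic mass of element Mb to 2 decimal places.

76.82 amu

Ar = Σ fᵢ·mᵢ = 0.3980 × 75.9334 + 0.3609 × 77.0048 + 0.2411 × 78.0007
= 30.22149 + 27.79103 + 18.80597 = 76.81849 amu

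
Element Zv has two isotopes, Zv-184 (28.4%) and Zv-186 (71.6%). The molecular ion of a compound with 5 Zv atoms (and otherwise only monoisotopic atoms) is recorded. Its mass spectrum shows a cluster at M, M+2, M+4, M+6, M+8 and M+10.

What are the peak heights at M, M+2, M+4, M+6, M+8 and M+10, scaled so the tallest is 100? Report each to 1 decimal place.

The 5 Zv atoms are independent, so intensities follow the terms of (0.284 + 0.716)^5.
P(M) = 0.284^5 = 0.001848
P(M+2) = 5 × 0.284^4 × 0.716^1 = 0.023289
P(M+4) = 10 × 0.284^3 × 0.716^2 = 0.117431
P(M+6) = 10 × 0.284^2 × 0.716^3 = 0.296057
P(M+8) = 5 × 0.284^1 × 0.716^4 = 0.373199
P(M+10) = 0.716^5 = 0.188176
The M+8 peak is largest (0.373199); scaling to 100 gives 0.5 : 6.2 : 31.5 : 79.3 : 100.0 : 50.4.

0.5 : 6.2 : 31.5 : 79.3 : 100.0 : 50.4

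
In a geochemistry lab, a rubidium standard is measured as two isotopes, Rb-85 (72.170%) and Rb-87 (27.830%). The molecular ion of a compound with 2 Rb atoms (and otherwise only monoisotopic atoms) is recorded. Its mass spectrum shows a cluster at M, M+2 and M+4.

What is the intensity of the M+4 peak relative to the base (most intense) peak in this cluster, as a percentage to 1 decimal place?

Binomial terms of (0.72170 + 0.27830)^2: M 0.5209, M+2 0.4017, M+4 0.0775 → M is the base peak.
P(M) = C(2,0) × 0.72170^2 × 0.27830^0 = 1 × 0.52085089 × 1.0000 = 0.520851 (base)
P(M+4) = C(2,2) × 0.72170^0 × 0.27830^2 = 1 × 1.0000 × 0.07745089 = 0.077451
Relative intensity = 0.077451 / 0.520851 × 100 = 14.9

14.9%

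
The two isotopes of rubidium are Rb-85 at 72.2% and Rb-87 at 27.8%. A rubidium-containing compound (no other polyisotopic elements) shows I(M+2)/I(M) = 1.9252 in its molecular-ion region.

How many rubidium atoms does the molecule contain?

With n Rb atoms, P(M+2)/P(M) = C(n,1)·p^(n−1)q / p^n = n·q/p = n · 0.278/0.722.
n = 1.9252 × 0.722/0.278 = 5.00 ≈ 5

5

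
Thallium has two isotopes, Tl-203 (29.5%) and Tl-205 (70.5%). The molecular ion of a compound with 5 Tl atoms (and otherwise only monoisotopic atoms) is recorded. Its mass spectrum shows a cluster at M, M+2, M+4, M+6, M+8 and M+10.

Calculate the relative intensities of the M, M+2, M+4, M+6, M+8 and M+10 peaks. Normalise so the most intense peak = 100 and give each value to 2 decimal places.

0.61 : 7.33 : 35.02 : 83.69 : 100.00 : 47.80

The 5 Tl atoms are independent, so intensities follow the terms of (0.295 + 0.705)^5.
P(M) = 0.295^5 = 0.002234
P(M+2) = 5 × 0.295^4 × 0.705^1 = 0.026696
P(M+4) = 10 × 0.295^3 × 0.705^2 = 0.127598
P(M+6) = 10 × 0.295^2 × 0.705^3 = 0.304938
P(M+8) = 5 × 0.295^1 × 0.705^4 = 0.364375
P(M+10) = 0.705^5 = 0.174159
The M+8 peak is largest (0.364375); scaling to 100 gives 0.61 : 7.33 : 35.02 : 83.69 : 100.00 : 47.80.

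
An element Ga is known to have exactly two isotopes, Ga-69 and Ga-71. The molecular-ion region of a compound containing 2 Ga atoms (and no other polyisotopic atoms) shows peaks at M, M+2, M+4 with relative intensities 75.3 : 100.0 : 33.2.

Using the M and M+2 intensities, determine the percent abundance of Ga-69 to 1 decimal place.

If p is the fraction of Ga that is Ga-69, then I(M+2)/I(M) = [C(2,1)·p^1·(1−p)] / p^2 = 2·(1−p)/p = 100.0/75.3 = 1.3280
(1−p)/p = 1.3280/2 = 0.6640  ⇒  p = 1/(1 + 0.6640) = 0.6010
Ga-69: 60.1%, Ga-71: 39.9%.

60.1%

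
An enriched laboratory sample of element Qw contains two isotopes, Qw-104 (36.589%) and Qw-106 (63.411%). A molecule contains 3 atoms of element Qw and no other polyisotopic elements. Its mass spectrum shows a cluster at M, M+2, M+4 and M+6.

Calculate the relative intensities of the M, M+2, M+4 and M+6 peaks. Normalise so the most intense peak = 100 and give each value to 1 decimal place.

11.1 : 57.7 : 100.0 : 57.8

Expanding (0.36589 + 0.63411)^3:
P(M) = 0.36589^3 = 0.048984
P(M+2) = 3 × 0.36589^2 × 0.63411^1 = 0.254675
P(M+4) = 3 × 0.36589^1 × 0.63411^2 = 0.441368
P(M+6) = 0.63411^3 = 0.254973
The M+4 peak is largest (0.441368); scaling to 100 gives 11.1 : 57.7 : 100.0 : 57.8.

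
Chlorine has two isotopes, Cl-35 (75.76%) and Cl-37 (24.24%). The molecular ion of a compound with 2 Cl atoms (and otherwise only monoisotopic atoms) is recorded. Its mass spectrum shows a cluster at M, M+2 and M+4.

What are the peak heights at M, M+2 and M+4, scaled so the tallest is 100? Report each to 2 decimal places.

The 2 Cl atoms are independent, so intensities follow the terms of (0.7576 + 0.2424)^2.
P(M) = 0.7576^2 = 0.573958
P(M+2) = 2 × 0.7576^1 × 0.2424^1 = 0.367284
P(M+4) = 0.2424^2 = 0.058758
The M peak is largest (0.573958); scaling to 100 gives 100.00 : 63.99 : 10.24.

100.00 : 63.99 : 10.24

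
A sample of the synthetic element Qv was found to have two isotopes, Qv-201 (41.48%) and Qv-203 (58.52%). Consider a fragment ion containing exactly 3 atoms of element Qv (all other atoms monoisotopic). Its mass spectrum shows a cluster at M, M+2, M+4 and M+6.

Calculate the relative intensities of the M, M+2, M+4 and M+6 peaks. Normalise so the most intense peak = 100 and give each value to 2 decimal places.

Each Qv atom is independently Qv-201 (p = 0.4148) or Qv-203 (q = 0.5852); the cluster is the binomial expansion (p + q)^3.
P(M) = 0.4148^3 = 0.071370
P(M+2) = 3 × 0.4148^2 × 0.5852^1 = 0.302067
P(M+4) = 3 × 0.4148^1 × 0.5852^2 = 0.426156
P(M+6) = 0.5852^3 = 0.200407
The M+4 peak is largest (0.426156); scaling to 100 gives 16.75 : 70.88 : 100.00 : 47.03.

16.75 : 70.88 : 100.00 : 47.03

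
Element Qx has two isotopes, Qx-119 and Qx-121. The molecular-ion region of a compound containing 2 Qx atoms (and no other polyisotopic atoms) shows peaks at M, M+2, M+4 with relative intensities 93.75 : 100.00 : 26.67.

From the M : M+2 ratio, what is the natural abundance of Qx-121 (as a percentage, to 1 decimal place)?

34.8%

Let p = fractional abundance of Qx-119. I(M+2)/I(M) = [C(2,1)·p^1·(1−p)] / p^2 = 2·(1−p)/p = 100.00/93.75 = 1.0667
(1−p)/p = 1.0667/2 = 0.5333  ⇒  p = 1/(1 + 0.5333) = 0.6522
Qx-119: 65.2%, Qx-121: 34.8%.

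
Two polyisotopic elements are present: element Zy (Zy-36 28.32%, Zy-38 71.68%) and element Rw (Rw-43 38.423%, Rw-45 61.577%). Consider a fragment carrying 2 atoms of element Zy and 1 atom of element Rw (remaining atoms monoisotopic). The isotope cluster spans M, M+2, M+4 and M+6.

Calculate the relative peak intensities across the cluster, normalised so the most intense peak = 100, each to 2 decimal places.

Element Zy pattern (n=2): 0.08020224 : 0.40599552 : 0.51380224
Element Rw pattern (n=1): 0.38423 : 0.61577
Convolve the two distributions (both contribute in 2-u steps):
  M: 0.08020224×0.38423 = 0.030816
  M+2: 0.08020224×0.61577 + 0.40599552×0.38423 = 0.205382
  M+4: 0.40599552×0.61577 + 0.51380224×0.38423 = 0.447418
  M+6: 0.51380224×0.61577 = 0.316384
Scale to base peak (0.447418) = 100: 6.89 : 45.90 : 100.00 : 70.71

6.89 : 45.90 : 100.00 : 70.71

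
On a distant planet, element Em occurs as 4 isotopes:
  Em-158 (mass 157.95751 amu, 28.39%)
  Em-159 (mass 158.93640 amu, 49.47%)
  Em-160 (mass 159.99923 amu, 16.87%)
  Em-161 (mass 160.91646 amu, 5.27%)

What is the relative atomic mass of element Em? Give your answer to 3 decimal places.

The abundance-weighted mean is 0.2839 × 157.95751 + 0.4947 × 158.93640 + 0.1687 × 159.99923 + 0.0527 × 160.91646
= 44.844137 + 78.625837 + 26.991870 + 8.480297 = 158.942141 amu

158.942 amu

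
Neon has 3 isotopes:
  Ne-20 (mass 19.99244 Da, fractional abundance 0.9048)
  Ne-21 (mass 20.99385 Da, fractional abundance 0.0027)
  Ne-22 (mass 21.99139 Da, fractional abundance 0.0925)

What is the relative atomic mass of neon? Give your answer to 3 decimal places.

20.180 Da

The abundance-weighted mean is 0.9048 × 19.99244 + 0.0027 × 20.99385 + 0.0925 × 21.99139
= 18.089160 + 0.056683 + 2.034204 = 20.180047 Da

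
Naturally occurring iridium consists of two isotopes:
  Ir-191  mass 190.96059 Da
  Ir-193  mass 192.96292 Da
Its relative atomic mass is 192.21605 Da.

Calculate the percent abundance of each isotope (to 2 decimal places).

Ir-191: 37.30%, Ir-193: 62.70%

Writing the weighted mean with unknown fraction x of Ir-191:
190.96059·x + 192.96292·(1 − x) = 192.21605
(190.96059 − 192.96292)·x = 192.21605 − 192.96292
x = -0.74687 / -2.00233 = 0.37300 → 37.30% Ir-191, 62.70% Ir-193.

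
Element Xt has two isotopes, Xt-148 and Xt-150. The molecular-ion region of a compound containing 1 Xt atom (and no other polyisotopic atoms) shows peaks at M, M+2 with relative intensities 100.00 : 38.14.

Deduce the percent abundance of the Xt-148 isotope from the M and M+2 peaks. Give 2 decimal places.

72.39%

Write p for the Xt-148 fraction. I(M+2)/I(M) = [C(1,1)·p^0·(1−p)] / p^1 = 1·(1−p)/p = 38.14/100.00 = 0.3814
(1−p)/p = 0.3814/1 = 0.3814  ⇒  p = 1/(1 + 0.3814) = 0.7239
Xt-148: 72.39%, Xt-150: 27.61%.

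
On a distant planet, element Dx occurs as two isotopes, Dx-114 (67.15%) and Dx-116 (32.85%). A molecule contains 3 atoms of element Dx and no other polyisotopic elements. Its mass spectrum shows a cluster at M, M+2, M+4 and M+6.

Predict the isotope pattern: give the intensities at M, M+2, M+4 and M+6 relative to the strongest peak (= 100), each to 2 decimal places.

68.14 : 100.00 : 48.92 : 7.98

Expanding (0.6715 + 0.3285)^3:
P(M) = 0.6715^3 = 0.302788
P(M+2) = 3 × 0.6715^2 × 0.3285^1 = 0.444374
P(M+4) = 3 × 0.6715^1 × 0.3285^2 = 0.217389
P(M+6) = 0.3285^3 = 0.035449
The M+2 peak is largest (0.444374); scaling to 100 gives 68.14 : 100.00 : 48.92 : 7.98.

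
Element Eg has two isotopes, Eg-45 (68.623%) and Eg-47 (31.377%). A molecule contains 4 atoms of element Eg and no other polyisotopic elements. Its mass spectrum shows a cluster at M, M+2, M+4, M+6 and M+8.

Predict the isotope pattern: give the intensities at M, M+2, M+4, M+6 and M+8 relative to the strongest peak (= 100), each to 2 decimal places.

Expanding (0.68623 + 0.31377)^4:
P(M) = 0.68623^4 = 0.221758
P(M+2) = 4 × 0.68623^3 × 0.31377^1 = 0.405584
P(M+4) = 6 × 0.68623^2 × 0.31377^2 = 0.278172
P(M+6) = 4 × 0.68623^1 × 0.31377^3 = 0.084794
P(M+8) = 0.31377^4 = 0.009693
The M+2 peak is largest (0.405584); scaling to 100 gives 54.68 : 100.00 : 68.59 : 20.91 : 2.39.

54.68 : 100.00 : 68.59 : 20.91 : 2.39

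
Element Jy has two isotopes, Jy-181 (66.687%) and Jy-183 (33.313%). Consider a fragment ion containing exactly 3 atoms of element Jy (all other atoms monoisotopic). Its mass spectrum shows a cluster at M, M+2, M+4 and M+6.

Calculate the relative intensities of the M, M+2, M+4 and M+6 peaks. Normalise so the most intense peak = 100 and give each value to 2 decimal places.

66.73 : 100.00 : 49.95 : 8.32

Each Jy atom is independently Jy-181 (p = 0.66687) or Jy-183 (q = 0.33313); the cluster is the binomial expansion (p + q)^3.
P(M) = 0.66687^3 = 0.296567
P(M+2) = 3 × 0.66687^2 × 0.33313^1 = 0.444444
P(M+4) = 3 × 0.66687^1 × 0.33313^2 = 0.222019
P(M+6) = 0.33313^3 = 0.036969
The M+2 peak is largest (0.444444); scaling to 100 gives 66.73 : 100.00 : 49.95 : 8.32.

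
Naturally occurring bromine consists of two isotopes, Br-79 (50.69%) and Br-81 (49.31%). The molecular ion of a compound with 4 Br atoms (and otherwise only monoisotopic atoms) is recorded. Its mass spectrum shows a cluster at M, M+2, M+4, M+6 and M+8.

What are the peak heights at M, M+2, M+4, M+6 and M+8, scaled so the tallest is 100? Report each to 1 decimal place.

17.6 : 68.5 : 100.0 : 64.9 : 15.8

Each Br atom is independently Br-79 (p = 0.5069) or Br-81 (q = 0.4931); the cluster is the binomial expansion (p + q)^4.
P(M) = 0.5069^4 = 0.066022
P(M+2) = 4 × 0.5069^3 × 0.4931^1 = 0.256899
P(M+4) = 6 × 0.5069^2 × 0.4931^2 = 0.374857
P(M+6) = 4 × 0.5069^1 × 0.4931^3 = 0.243101
P(M+8) = 0.4931^4 = 0.059121
The M+4 peak is largest (0.374857); scaling to 100 gives 17.6 : 68.5 : 100.0 : 64.9 : 15.8.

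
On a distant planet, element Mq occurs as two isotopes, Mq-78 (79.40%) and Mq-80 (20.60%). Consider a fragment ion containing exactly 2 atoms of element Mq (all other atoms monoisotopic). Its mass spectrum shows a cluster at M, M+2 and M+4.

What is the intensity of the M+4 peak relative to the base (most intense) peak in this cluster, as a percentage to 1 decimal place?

6.7%

(0.7940 + 0.2060)^2 gives M 0.6304, M+2 0.3271, M+4 0.0424; the largest is M.
P(M) = C(2,0) × 0.7940^2 × 0.2060^0 = 1 × 0.630436 × 1.0000 = 0.630436 (base)
P(M+4) = C(2,2) × 0.7940^0 × 0.2060^2 = 1 × 1.0000 × 0.042436 = 0.042436
Relative intensity = 0.042436 / 0.630436 × 100 = 6.7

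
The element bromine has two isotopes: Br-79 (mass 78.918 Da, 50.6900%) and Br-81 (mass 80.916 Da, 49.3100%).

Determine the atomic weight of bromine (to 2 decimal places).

79.90 Da

The abundance-weighted mean is 0.506900 × 78.918 + 0.493100 × 80.916
= 40.0035 + 39.8997 = 79.9032 Da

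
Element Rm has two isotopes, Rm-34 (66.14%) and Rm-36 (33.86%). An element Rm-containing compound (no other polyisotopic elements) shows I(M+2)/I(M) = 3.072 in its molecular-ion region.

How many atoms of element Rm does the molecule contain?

6

With n Rm atoms, P(M+2)/P(M) = C(n,1)·p^(n−1)q / p^n = n·q/p = n · 0.3386/0.6614.
n = 3.072 × 0.6614/0.3386 = 6.00 ≈ 6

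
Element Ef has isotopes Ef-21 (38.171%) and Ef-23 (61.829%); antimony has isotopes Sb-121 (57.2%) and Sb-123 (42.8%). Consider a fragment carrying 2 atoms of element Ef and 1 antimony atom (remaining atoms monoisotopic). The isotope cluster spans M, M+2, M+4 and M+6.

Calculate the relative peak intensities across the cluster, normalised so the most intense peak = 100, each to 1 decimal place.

Element Ef pattern (n=2): 0.14570252 : 0.47201495 : 0.38228252
Antimony pattern (n=1): 0.5720 : 0.4280
Convolve the two distributions (both contribute in 2-u steps):
  M: 0.14570252×0.5720 = 0.083342
  M+2: 0.14570252×0.4280 + 0.47201495×0.5720 = 0.332353
  M+4: 0.47201495×0.4280 + 0.38228252×0.5720 = 0.420688
  M+6: 0.38228252×0.4280 = 0.163617
Scale to base peak (0.420688) = 100: 19.8 : 79.0 : 100.0 : 38.9

19.8 : 79.0 : 100.0 : 38.9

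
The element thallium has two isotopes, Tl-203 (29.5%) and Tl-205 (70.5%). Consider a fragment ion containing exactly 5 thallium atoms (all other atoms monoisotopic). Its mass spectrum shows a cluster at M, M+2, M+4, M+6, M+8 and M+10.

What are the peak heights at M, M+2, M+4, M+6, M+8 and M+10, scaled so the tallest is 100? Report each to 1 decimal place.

0.6 : 7.3 : 35.0 : 83.7 : 100.0 : 47.8

Each Tl atom is independently Tl-203 (p = 0.295) or Tl-205 (q = 0.705); the cluster is the binomial expansion (p + q)^5.
P(M) = 0.295^5 = 0.002234
P(M+2) = 5 × 0.295^4 × 0.705^1 = 0.026696
P(M+4) = 10 × 0.295^3 × 0.705^2 = 0.127598
P(M+6) = 10 × 0.295^2 × 0.705^3 = 0.304938
P(M+8) = 5 × 0.295^1 × 0.705^4 = 0.364375
P(M+10) = 0.705^5 = 0.174159
The M+8 peak is largest (0.364375); scaling to 100 gives 0.6 : 7.3 : 35.0 : 83.7 : 100.0 : 47.8.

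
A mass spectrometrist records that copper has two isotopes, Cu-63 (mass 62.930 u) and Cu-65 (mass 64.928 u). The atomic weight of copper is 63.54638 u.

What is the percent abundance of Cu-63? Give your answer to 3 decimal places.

Let x be the fractional abundance of Cu-63; then Cu-65 has abundance 1 − x.
62.930·x + 64.928·(1 − x) = 63.54638
(62.930 − 64.928)·x = 63.54638 − 64.928
x = -1.38162 / -1.998 = 0.69150 → 69.150% Cu-63, 30.850% Cu-65.

69.150%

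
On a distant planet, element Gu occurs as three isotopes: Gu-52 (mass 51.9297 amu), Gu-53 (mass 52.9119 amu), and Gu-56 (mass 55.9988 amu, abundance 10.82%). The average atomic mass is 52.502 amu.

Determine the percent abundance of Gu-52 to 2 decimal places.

Let x and y be the fractions of Gu-52 and Gu-53. Then x + y = 1 − 0.1082 = 0.8918 and 51.9297x + 52.9119y = 52.502 − 0.1082×55.9988 = 46.44292984.
Substituting: 51.9297x + 52.9119(0.8918 − x) = 46.44292984
(51.9297 − 52.9119)x = -0.74390258  ⇒  x = 0.75738, y = 0.13442
Gu-52: 75.74%, Gu-53: 13.44%.

75.74%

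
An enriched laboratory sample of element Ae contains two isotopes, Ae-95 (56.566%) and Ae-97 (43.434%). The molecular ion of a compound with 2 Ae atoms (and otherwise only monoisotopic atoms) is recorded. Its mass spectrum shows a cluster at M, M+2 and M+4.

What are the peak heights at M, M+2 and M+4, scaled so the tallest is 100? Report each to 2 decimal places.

The 2 Ae atoms are independent, so intensities follow the terms of (0.56566 + 0.43434)^2.
P(M) = 0.56566^2 = 0.319971
P(M+2) = 2 × 0.56566^1 × 0.43434^1 = 0.491378
P(M+4) = 0.43434^2 = 0.188651
The M+2 peak is largest (0.491378); scaling to 100 gives 65.12 : 100.00 : 38.39.

65.12 : 100.00 : 38.39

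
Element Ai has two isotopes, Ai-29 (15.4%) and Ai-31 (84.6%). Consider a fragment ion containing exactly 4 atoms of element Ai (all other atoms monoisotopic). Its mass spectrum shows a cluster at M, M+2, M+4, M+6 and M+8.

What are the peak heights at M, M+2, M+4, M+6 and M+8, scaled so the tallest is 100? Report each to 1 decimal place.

0.1 : 2.4 : 19.9 : 72.8 : 100.0

Each Ai atom is independently Ai-29 (p = 0.154) or Ai-31 (q = 0.846); the cluster is the binomial expansion (p + q)^4.
P(M) = 0.154^4 = 0.000562
P(M+2) = 4 × 0.154^3 × 0.846^1 = 0.012359
P(M+4) = 6 × 0.154^2 × 0.846^2 = 0.101844
P(M+6) = 4 × 0.154^1 × 0.846^3 = 0.372985
P(M+8) = 0.846^4 = 0.512249
The M+8 peak is largest (0.512249); scaling to 100 gives 0.1 : 2.4 : 19.9 : 72.8 : 100.0.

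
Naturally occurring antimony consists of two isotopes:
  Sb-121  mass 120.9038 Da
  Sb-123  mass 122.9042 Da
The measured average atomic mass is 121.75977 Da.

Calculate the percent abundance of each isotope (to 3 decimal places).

With x = fraction of Sb-121 (so Sb-123 is 1 − x):
120.9038·x + 122.9042·(1 − x) = 121.75977
(120.9038 − 122.9042)·x = 121.75977 − 122.9042
x = -1.14443 / -2.0004 = 0.57210 → 57.210% Sb-121, 42.790% Sb-123.

Sb-121: 57.210%, Sb-123: 42.790%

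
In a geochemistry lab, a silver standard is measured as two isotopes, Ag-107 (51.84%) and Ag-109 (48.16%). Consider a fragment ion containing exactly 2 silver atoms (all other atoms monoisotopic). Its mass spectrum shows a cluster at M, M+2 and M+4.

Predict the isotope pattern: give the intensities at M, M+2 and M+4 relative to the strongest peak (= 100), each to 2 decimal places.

53.82 : 100.00 : 46.45

The 2 Ag atoms are independent, so intensities follow the terms of (0.5184 + 0.4816)^2.
P(M) = 0.5184^2 = 0.268739
P(M+2) = 2 × 0.5184^1 × 0.4816^1 = 0.499323
P(M+4) = 0.4816^2 = 0.231939
The M+2 peak is largest (0.499323); scaling to 100 gives 53.82 : 100.00 : 46.45.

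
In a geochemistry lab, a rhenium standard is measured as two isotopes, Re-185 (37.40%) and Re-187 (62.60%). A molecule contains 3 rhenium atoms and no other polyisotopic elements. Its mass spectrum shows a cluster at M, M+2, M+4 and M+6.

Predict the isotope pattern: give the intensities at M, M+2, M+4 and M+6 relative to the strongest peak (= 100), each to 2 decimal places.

11.90 : 59.74 : 100.00 : 55.79

Expanding (0.3740 + 0.6260)^3:
P(M) = 0.3740^3 = 0.052314
P(M+2) = 3 × 0.3740^2 × 0.6260^1 = 0.262687
P(M+4) = 3 × 0.3740^1 × 0.6260^2 = 0.439685
P(M+6) = 0.6260^3 = 0.245314
The M+4 peak is largest (0.439685); scaling to 100 gives 11.90 : 59.74 : 100.00 : 55.79.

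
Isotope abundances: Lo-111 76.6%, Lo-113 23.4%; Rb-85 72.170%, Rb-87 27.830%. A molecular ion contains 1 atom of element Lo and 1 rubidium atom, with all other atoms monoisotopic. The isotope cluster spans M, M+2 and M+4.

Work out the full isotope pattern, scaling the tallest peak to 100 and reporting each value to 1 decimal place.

Element Lo pattern (n=1): 0.7660 : 0.2340
Rubidium pattern (n=1): 0.7217 : 0.2783
Convolve the two distributions (both contribute in 2-u steps):
  M: 0.7660×0.7217 = 0.552822
  M+2: 0.7660×0.2783 + 0.2340×0.7217 = 0.382056
  M+4: 0.2340×0.2783 = 0.065122
Scale to base peak (0.552822) = 100: 100.0 : 69.1 : 11.8

100.0 : 69.1 : 11.8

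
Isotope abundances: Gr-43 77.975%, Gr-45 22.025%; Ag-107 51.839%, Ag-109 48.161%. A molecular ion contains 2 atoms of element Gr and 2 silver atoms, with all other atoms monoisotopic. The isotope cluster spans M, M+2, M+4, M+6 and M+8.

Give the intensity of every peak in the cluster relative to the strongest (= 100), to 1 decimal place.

41.3 : 100.0 : 82.2 : 26.2 : 2.8

Element Gr pattern (n=2): 0.60801006 : 0.34347988 : 0.04851006
Silver pattern (n=2): 0.26872819 : 0.49932362 : 0.23194819
Convolve the two distributions (both contribute in 2-u steps):
  M: 0.60801006×0.26872819 = 0.163389
  M+2: 0.60801006×0.49932362 + 0.34347988×0.26872819 = 0.395897
  M+4: 0.60801006×0.23194819 + 0.34347988×0.49932362 + 0.04851006×0.26872819 = 0.325570
  M+6: 0.34347988×0.23194819 + 0.04851006×0.49932362 = 0.103892
  M+8: 0.04851006×0.23194819 = 0.011252
Scale to base peak (0.395897) = 100: 41.3 : 100.0 : 82.2 : 26.2 : 2.8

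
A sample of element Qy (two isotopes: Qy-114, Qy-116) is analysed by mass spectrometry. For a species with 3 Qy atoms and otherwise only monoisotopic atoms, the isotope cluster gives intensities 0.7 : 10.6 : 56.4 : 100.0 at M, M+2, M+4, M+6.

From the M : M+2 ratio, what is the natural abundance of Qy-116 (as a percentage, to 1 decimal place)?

Write p for the Qy-114 fraction. I(M+2)/I(M) = [C(3,1)·p^2·(1−p)] / p^3 = 3·(1−p)/p = 10.6/0.7 = 15.1429
(1−p)/p = 15.1429/3 = 5.0476  ⇒  p = 1/(1 + 5.0476) = 0.1654
Qy-114: 16.5%, Qy-116: 83.5%.

83.5%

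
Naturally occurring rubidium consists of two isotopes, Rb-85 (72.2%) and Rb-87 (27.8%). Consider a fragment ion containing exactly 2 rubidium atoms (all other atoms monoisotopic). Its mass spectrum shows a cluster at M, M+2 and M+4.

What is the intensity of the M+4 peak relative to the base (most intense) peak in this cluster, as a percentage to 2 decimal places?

14.83%

(0.722 + 0.278)^2 gives M 0.5213, M+2 0.4014, M+4 0.0773; the largest is M.
P(M) = C(2,0) × 0.722^2 × 0.278^0 = 1 × 0.521284 × 1.0000 = 0.521284 (base)
P(M+4) = C(2,2) × 0.722^0 × 0.278^2 = 1 × 1.0000 × 0.077284 = 0.077284
Relative intensity = 0.077284 / 0.521284 × 100 = 14.83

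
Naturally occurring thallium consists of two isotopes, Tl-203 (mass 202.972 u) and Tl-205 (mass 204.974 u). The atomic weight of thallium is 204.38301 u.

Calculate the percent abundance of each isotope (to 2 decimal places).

Writing the weighted mean with unknown fraction x of Tl-203:
202.972·x + 204.974·(1 − x) = 204.38301
(202.972 − 204.974)·x = 204.38301 − 204.974
x = -0.59099 / -2.002 = 0.29520 → 29.52% Tl-203, 70.48% Tl-205.

Tl-203: 29.52%, Tl-205: 70.48%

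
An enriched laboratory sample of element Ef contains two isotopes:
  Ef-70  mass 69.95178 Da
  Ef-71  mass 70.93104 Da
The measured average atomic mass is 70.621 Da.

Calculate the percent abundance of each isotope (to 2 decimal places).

Ef-70: 31.66%, Ef-71: 68.34%

Let x be the fractional abundance of Ef-70; then Ef-71 has abundance 1 − x.
69.95178·x + 70.93104·(1 − x) = 70.621
(69.95178 − 70.93104)·x = 70.621 − 70.93104
x = -0.31004 / -0.97926 = 0.31661 → 31.66% Ef-70, 68.34% Ef-71.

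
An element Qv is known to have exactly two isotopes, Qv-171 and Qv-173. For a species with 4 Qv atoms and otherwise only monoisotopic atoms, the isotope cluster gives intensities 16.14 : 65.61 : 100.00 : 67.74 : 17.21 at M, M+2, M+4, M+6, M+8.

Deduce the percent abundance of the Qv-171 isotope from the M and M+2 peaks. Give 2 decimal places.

49.60%

If p is the fraction of Qv that is Qv-171, then I(M+2)/I(M) = [C(4,1)·p^3·(1−p)] / p^4 = 4·(1−p)/p = 65.61/16.14 = 4.0651
(1−p)/p = 4.0651/4 = 1.0163  ⇒  p = 1/(1 + 1.0163) = 0.4960
Qv-171: 49.60%, Qv-173: 50.40%.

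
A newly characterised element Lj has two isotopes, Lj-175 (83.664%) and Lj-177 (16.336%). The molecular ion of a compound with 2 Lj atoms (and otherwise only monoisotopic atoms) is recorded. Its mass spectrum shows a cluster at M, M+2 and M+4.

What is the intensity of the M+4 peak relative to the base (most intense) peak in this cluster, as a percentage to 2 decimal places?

3.81%

(0.83664 + 0.16336)^2 gives M 0.7000, M+2 0.2733, M+4 0.0267; the largest is M.
P(M) = C(2,0) × 0.83664^2 × 0.16336^0 = 1 × 0.69996649 × 1.0000 = 0.699966 (base)
P(M+4) = C(2,2) × 0.83664^0 × 0.16336^2 = 1 × 1.0000 × 0.02668649 = 0.026686
Relative intensity = 0.026686 / 0.699966 × 100 = 3.81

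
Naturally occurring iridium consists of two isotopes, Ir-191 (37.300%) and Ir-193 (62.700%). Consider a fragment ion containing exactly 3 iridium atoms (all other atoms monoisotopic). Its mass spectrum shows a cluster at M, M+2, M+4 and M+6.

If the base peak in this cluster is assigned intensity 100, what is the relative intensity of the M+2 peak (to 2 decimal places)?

59.49

Term probabilities: M 0.0519, M+2 0.2617, M+4 0.4399, M+6 0.2465. Base peak = M+4.
P(M+4) = C(3,2) × 0.37300^1 × 0.62700^2 = 3 × 0.3730 × 0.393129 = 0.439911 (base)
P(M+2) = C(3,1) × 0.37300^2 × 0.62700^1 = 3 × 0.139129 × 0.6270 = 0.261702
Relative intensity = 0.261702 / 0.439911 × 100 = 59.49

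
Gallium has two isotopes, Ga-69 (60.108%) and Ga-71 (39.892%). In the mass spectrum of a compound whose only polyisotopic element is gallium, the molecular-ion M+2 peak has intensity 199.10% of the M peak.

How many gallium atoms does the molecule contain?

For n independent Ga atoms, I(M+2)/I(M) = n · (abundance Ga-71) / (abundance Ga-69) = n · 0.39892/0.60108.
n = 1.9910 × 0.60108/0.39892 = 3.00 ≈ 3

3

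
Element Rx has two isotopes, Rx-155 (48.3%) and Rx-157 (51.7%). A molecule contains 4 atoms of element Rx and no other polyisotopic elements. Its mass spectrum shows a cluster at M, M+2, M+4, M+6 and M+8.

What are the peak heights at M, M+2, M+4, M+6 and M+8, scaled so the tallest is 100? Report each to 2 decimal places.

14.55 : 62.28 : 100.00 : 71.36 : 19.10

The 4 Rx atoms are independent, so intensities follow the terms of (0.483 + 0.517)^4.
P(M) = 0.483^4 = 0.054424
P(M+2) = 4 × 0.483^3 × 0.517^1 = 0.233019
P(M+4) = 6 × 0.483^2 × 0.517^2 = 0.374134
P(M+6) = 4 × 0.483^1 × 0.517^3 = 0.266980
P(M+8) = 0.517^4 = 0.071443
The M+4 peak is largest (0.374134); scaling to 100 gives 14.55 : 62.28 : 100.00 : 71.36 : 19.10.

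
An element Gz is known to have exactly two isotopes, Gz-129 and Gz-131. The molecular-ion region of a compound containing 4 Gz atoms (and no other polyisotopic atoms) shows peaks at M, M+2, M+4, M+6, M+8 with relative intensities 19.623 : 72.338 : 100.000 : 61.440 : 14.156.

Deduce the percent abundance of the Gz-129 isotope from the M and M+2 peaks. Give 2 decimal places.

52.04%

Let p = fractional abundance of Gz-129. I(M+2)/I(M) = [C(4,1)·p^3·(1−p)] / p^4 = 4·(1−p)/p = 72.338/19.623 = 3.6864
(1−p)/p = 3.6864/4 = 0.9216  ⇒  p = 1/(1 + 0.9216) = 0.5204
Gz-129: 52.04%, Gz-131: 47.96%.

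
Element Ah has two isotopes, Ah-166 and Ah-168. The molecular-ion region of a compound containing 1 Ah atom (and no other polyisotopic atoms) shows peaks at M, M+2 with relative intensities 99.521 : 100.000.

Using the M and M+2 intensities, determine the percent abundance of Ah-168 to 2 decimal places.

50.12%

Write p for the Ah-166 fraction. I(M+2)/I(M) = [C(1,1)·p^0·(1−p)] / p^1 = 1·(1−p)/p = 100.000/99.521 = 1.0048
(1−p)/p = 1.0048/1 = 1.0048  ⇒  p = 1/(1 + 1.0048) = 0.4988
Ah-166: 49.88%, Ah-168: 50.12%.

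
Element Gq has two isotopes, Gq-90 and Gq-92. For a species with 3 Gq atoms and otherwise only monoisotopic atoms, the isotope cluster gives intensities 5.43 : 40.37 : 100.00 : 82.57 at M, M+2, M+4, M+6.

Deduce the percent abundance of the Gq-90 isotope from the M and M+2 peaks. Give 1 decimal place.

28.8%

Write p for the Gq-90 fraction. I(M+2)/I(M) = [C(3,1)·p^2·(1−p)] / p^3 = 3·(1−p)/p = 40.37/5.43 = 7.4346
(1−p)/p = 7.4346/3 = 2.4782  ⇒  p = 1/(1 + 2.4782) = 0.2875
Gq-90: 28.8%, Gq-92: 71.2%.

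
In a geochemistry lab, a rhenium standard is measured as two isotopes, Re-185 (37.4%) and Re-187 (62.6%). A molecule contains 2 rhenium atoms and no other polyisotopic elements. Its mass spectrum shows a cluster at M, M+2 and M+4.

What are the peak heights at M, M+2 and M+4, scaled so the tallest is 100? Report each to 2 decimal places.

29.87 : 100.00 : 83.69

Expanding (0.374 + 0.626)^2:
P(M) = 0.374^2 = 0.139876
P(M+2) = 2 × 0.374^1 × 0.626^1 = 0.468248
P(M+4) = 0.626^2 = 0.391876
The M+2 peak is largest (0.468248); scaling to 100 gives 29.87 : 100.00 : 83.69.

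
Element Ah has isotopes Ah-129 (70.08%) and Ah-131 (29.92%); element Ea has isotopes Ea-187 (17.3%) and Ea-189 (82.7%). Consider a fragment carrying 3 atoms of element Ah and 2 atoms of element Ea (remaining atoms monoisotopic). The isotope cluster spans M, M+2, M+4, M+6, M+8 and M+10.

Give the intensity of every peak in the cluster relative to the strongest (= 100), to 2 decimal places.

Element Ah pattern (n=3): 0.34417734 : 0.44082989 : 0.18820819 : 0.02678458
Element Ea pattern (n=2): 0.029929 : 0.286142 : 0.683929
Convolve the two distributions (both contribute in 2-u steps):
  M: 0.34417734×0.029929 = 0.010301
  M+2: 0.34417734×0.286142 + 0.44082989×0.029929 = 0.111677
  M+4: 0.34417734×0.683929 + 0.44082989×0.286142 + 0.18820819×0.029929 = 0.367166
  M+6: 0.44082989×0.683929 + 0.18820819×0.286142 + 0.02678458×0.029929 = 0.356152
  M+8: 0.18820819×0.683929 + 0.02678458×0.286142 = 0.136385
  M+10: 0.02678458×0.683929 = 0.018319
Scale to base peak (0.367166) = 100: 2.81 : 30.42 : 100.00 : 97.00 : 37.15 : 4.99

2.81 : 30.42 : 100.00 : 97.00 : 37.15 : 4.99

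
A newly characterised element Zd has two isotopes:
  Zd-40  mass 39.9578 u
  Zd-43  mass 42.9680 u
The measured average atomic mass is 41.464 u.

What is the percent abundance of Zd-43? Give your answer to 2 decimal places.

With x = fraction of Zd-40 (so Zd-43 is 1 − x):
39.9578·x + 42.9680·(1 − x) = 41.464
(39.9578 − 42.9680)·x = 41.464 − 42.9680
x = -1.5040 / -3.0102 = 0.49963 → 49.96% Zd-40, 50.04% Zd-43.

50.04%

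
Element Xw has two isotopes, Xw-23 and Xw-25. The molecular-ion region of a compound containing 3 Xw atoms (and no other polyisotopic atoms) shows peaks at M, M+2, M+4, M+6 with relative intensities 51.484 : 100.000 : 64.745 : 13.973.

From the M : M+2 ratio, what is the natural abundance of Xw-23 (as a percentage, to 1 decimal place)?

60.7%

If p is the fraction of Xw that is Xw-23, then I(M+2)/I(M) = [C(3,1)·p^2·(1−p)] / p^3 = 3·(1−p)/p = 100.000/51.484 = 1.9424
(1−p)/p = 1.9424/3 = 0.6475  ⇒  p = 1/(1 + 0.6475) = 0.6070
Xw-23: 60.7%, Xw-25: 39.3%.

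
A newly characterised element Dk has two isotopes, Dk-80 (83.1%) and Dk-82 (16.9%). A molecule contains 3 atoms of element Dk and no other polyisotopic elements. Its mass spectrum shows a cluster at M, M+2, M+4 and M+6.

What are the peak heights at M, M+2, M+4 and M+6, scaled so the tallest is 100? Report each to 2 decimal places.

100.00 : 61.01 : 12.41 : 0.84

The 3 Dk atoms are independent, so intensities follow the terms of (0.831 + 0.169)^3.
P(M) = 0.831^3 = 0.573856
P(M+2) = 3 × 0.831^2 × 0.169^1 = 0.350114
P(M+4) = 3 × 0.831^1 × 0.169^2 = 0.071203
P(M+6) = 0.169^3 = 0.004827
The M peak is largest (0.573856); scaling to 100 gives 100.00 : 61.01 : 12.41 : 0.84.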